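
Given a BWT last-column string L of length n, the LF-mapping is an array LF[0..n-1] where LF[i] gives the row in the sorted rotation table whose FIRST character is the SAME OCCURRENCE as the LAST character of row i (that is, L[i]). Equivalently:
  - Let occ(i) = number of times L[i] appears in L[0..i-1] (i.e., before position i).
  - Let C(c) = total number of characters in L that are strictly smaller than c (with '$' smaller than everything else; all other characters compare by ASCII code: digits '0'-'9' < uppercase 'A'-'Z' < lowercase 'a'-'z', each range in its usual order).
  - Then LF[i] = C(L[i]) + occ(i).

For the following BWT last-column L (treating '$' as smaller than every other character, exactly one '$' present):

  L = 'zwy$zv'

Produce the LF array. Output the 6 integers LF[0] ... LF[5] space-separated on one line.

Char counts: '$':1, 'v':1, 'w':1, 'y':1, 'z':2
C (first-col start): C('$')=0, C('v')=1, C('w')=2, C('y')=3, C('z')=4
L[0]='z': occ=0, LF[0]=C('z')+0=4+0=4
L[1]='w': occ=0, LF[1]=C('w')+0=2+0=2
L[2]='y': occ=0, LF[2]=C('y')+0=3+0=3
L[3]='$': occ=0, LF[3]=C('$')+0=0+0=0
L[4]='z': occ=1, LF[4]=C('z')+1=4+1=5
L[5]='v': occ=0, LF[5]=C('v')+0=1+0=1

Answer: 4 2 3 0 5 1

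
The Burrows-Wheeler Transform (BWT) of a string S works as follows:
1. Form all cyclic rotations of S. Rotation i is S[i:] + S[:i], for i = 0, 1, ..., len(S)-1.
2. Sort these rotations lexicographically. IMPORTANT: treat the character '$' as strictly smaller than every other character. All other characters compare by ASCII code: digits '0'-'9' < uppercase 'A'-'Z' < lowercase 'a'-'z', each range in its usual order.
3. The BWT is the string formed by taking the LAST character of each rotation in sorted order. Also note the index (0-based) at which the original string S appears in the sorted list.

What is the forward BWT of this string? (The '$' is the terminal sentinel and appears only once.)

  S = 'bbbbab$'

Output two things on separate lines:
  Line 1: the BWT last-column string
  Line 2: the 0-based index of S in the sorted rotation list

All 7 rotations (rotation i = S[i:]+S[:i]):
  rot[0] = bbbbab$
  rot[1] = bbbab$b
  rot[2] = bbab$bb
  rot[3] = bab$bbb
  rot[4] = ab$bbbb
  rot[5] = b$bbbba
  rot[6] = $bbbbab
Sorted (with $ < everything):
  sorted[0] = $bbbbab  (last char: 'b')
  sorted[1] = ab$bbbb  (last char: 'b')
  sorted[2] = b$bbbba  (last char: 'a')
  sorted[3] = bab$bbb  (last char: 'b')
  sorted[4] = bbab$bb  (last char: 'b')
  sorted[5] = bbbab$b  (last char: 'b')
  sorted[6] = bbbbab$  (last char: '$')
Last column: bbabbb$
Original string S is at sorted index 6

Answer: bbabbb$
6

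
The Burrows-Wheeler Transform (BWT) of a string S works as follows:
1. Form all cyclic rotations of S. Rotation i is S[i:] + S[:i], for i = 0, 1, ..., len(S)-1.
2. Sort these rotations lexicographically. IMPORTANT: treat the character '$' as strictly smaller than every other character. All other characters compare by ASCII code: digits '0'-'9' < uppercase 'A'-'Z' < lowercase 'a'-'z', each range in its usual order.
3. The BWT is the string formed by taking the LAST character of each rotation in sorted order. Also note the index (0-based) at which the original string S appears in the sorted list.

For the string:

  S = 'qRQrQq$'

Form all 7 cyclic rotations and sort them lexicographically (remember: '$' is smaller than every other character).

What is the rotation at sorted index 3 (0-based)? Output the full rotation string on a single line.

Answer: RQrQq$q

Derivation:
All 7 rotations (rotation i = S[i:]+S[:i]):
  rot[0] = qRQrQq$
  rot[1] = RQrQq$q
  rot[2] = QrQq$qR
  rot[3] = rQq$qRQ
  rot[4] = Qq$qRQr
  rot[5] = q$qRQrQ
  rot[6] = $qRQrQq
Sorted (with $ < everything):
  sorted[0] = $qRQrQq
  sorted[1] = Qq$qRQr
  sorted[2] = QrQq$qR
  sorted[3] = RQrQq$q
  sorted[4] = q$qRQrQ
  sorted[5] = qRQrQq$
  sorted[6] = rQq$qRQ
sorted[3] = RQrQq$q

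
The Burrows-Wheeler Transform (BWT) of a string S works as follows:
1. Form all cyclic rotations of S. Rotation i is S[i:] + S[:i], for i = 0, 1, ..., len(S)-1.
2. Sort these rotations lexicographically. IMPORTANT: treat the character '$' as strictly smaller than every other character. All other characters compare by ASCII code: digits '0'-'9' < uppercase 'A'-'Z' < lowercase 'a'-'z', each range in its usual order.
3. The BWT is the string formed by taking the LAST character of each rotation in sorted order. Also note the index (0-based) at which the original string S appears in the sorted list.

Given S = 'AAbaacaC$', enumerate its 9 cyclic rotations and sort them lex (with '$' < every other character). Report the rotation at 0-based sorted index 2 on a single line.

All 9 rotations (rotation i = S[i:]+S[:i]):
  rot[0] = AAbaacaC$
  rot[1] = AbaacaC$A
  rot[2] = baacaC$AA
  rot[3] = aacaC$AAb
  rot[4] = acaC$AAba
  rot[5] = caC$AAbaa
  rot[6] = aC$AAbaac
  rot[7] = C$AAbaaca
  rot[8] = $AAbaacaC
Sorted (with $ < everything):
  sorted[0] = $AAbaacaC
  sorted[1] = AAbaacaC$
  sorted[2] = AbaacaC$A
  sorted[3] = C$AAbaaca
  sorted[4] = aC$AAbaac
  sorted[5] = aacaC$AAb
  sorted[6] = acaC$AAba
  sorted[7] = baacaC$AA
  sorted[8] = caC$AAbaa
sorted[2] = AbaacaC$A

Answer: AbaacaC$A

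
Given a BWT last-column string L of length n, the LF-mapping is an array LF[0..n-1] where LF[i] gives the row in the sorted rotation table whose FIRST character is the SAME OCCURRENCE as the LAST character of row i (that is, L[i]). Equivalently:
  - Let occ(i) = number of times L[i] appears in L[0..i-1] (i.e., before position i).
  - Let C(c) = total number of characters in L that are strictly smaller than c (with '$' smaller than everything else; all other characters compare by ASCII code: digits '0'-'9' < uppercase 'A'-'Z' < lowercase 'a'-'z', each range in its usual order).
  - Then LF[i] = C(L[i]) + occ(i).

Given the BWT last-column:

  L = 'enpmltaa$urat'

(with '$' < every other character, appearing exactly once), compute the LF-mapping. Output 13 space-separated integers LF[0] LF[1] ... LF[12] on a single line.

Char counts: '$':1, 'a':3, 'e':1, 'l':1, 'm':1, 'n':1, 'p':1, 'r':1, 't':2, 'u':1
C (first-col start): C('$')=0, C('a')=1, C('e')=4, C('l')=5, C('m')=6, C('n')=7, C('p')=8, C('r')=9, C('t')=10, C('u')=12
L[0]='e': occ=0, LF[0]=C('e')+0=4+0=4
L[1]='n': occ=0, LF[1]=C('n')+0=7+0=7
L[2]='p': occ=0, LF[2]=C('p')+0=8+0=8
L[3]='m': occ=0, LF[3]=C('m')+0=6+0=6
L[4]='l': occ=0, LF[4]=C('l')+0=5+0=5
L[5]='t': occ=0, LF[5]=C('t')+0=10+0=10
L[6]='a': occ=0, LF[6]=C('a')+0=1+0=1
L[7]='a': occ=1, LF[7]=C('a')+1=1+1=2
L[8]='$': occ=0, LF[8]=C('$')+0=0+0=0
L[9]='u': occ=0, LF[9]=C('u')+0=12+0=12
L[10]='r': occ=0, LF[10]=C('r')+0=9+0=9
L[11]='a': occ=2, LF[11]=C('a')+2=1+2=3
L[12]='t': occ=1, LF[12]=C('t')+1=10+1=11

Answer: 4 7 8 6 5 10 1 2 0 12 9 3 11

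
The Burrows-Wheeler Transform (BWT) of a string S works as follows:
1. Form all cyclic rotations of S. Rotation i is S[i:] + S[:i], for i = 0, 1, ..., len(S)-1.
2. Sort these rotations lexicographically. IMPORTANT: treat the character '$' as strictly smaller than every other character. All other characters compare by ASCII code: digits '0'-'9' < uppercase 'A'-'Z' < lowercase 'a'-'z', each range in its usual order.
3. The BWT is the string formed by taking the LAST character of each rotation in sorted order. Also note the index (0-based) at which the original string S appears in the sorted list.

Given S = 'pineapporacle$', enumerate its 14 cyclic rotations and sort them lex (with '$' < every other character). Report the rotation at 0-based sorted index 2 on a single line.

All 14 rotations (rotation i = S[i:]+S[:i]):
  rot[0] = pineapporacle$
  rot[1] = ineapporacle$p
  rot[2] = neapporacle$pi
  rot[3] = eapporacle$pin
  rot[4] = apporacle$pine
  rot[5] = pporacle$pinea
  rot[6] = poracle$pineap
  rot[7] = oracle$pineapp
  rot[8] = racle$pineappo
  rot[9] = acle$pineappor
  rot[10] = cle$pineappora
  rot[11] = le$pineapporac
  rot[12] = e$pineapporacl
  rot[13] = $pineapporacle
Sorted (with $ < everything):
  sorted[0] = $pineapporacle
  sorted[1] = acle$pineappor
  sorted[2] = apporacle$pine
  sorted[3] = cle$pineappora
  sorted[4] = e$pineapporacl
  sorted[5] = eapporacle$pin
  sorted[6] = ineapporacle$p
  sorted[7] = le$pineapporac
  sorted[8] = neapporacle$pi
  sorted[9] = oracle$pineapp
  sorted[10] = pineapporacle$
  sorted[11] = poracle$pineap
  sorted[12] = pporacle$pinea
  sorted[13] = racle$pineappo
sorted[2] = apporacle$pine

Answer: apporacle$pine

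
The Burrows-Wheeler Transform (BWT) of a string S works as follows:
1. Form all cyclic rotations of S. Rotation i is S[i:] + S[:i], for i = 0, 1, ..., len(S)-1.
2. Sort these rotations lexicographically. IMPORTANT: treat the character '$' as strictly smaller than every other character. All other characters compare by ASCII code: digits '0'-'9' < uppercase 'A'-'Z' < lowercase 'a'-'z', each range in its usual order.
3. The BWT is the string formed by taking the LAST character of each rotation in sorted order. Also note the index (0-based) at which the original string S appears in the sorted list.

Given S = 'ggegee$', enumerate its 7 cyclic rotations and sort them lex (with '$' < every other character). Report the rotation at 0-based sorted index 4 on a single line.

Answer: gee$gge

Derivation:
All 7 rotations (rotation i = S[i:]+S[:i]):
  rot[0] = ggegee$
  rot[1] = gegee$g
  rot[2] = egee$gg
  rot[3] = gee$gge
  rot[4] = ee$ggeg
  rot[5] = e$ggege
  rot[6] = $ggegee
Sorted (with $ < everything):
  sorted[0] = $ggegee
  sorted[1] = e$ggege
  sorted[2] = ee$ggeg
  sorted[3] = egee$gg
  sorted[4] = gee$gge
  sorted[5] = gegee$g
  sorted[6] = ggegee$
sorted[4] = gee$gge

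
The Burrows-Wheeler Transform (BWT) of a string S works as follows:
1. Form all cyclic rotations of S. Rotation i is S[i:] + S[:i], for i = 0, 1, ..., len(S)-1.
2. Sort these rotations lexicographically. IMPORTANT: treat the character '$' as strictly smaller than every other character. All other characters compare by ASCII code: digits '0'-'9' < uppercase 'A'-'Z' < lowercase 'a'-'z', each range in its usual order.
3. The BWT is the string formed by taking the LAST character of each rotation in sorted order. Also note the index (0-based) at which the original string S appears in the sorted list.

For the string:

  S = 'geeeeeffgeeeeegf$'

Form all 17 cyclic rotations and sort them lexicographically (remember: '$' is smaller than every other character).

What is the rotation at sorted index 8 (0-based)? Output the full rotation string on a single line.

Answer: eegf$geeeeeffgeee

Derivation:
All 17 rotations (rotation i = S[i:]+S[:i]):
  rot[0] = geeeeeffgeeeeegf$
  rot[1] = eeeeeffgeeeeegf$g
  rot[2] = eeeeffgeeeeegf$ge
  rot[3] = eeeffgeeeeegf$gee
  rot[4] = eeffgeeeeegf$geee
  rot[5] = effgeeeeegf$geeee
  rot[6] = ffgeeeeegf$geeeee
  rot[7] = fgeeeeegf$geeeeef
  rot[8] = geeeeegf$geeeeeff
  rot[9] = eeeeegf$geeeeeffg
  rot[10] = eeeegf$geeeeeffge
  rot[11] = eeegf$geeeeeffgee
  rot[12] = eegf$geeeeeffgeee
  rot[13] = egf$geeeeeffgeeee
  rot[14] = gf$geeeeeffgeeeee
  rot[15] = f$geeeeeffgeeeeeg
  rot[16] = $geeeeeffgeeeeegf
Sorted (with $ < everything):
  sorted[0] = $geeeeeffgeeeeegf
  sorted[1] = eeeeeffgeeeeegf$g
  sorted[2] = eeeeegf$geeeeeffg
  sorted[3] = eeeeffgeeeeegf$ge
  sorted[4] = eeeegf$geeeeeffge
  sorted[5] = eeeffgeeeeegf$gee
  sorted[6] = eeegf$geeeeeffgee
  sorted[7] = eeffgeeeeegf$geee
  sorted[8] = eegf$geeeeeffgeee
  sorted[9] = effgeeeeegf$geeee
  sorted[10] = egf$geeeeeffgeeee
  sorted[11] = f$geeeeeffgeeeeeg
  sorted[12] = ffgeeeeegf$geeeee
  sorted[13] = fgeeeeegf$geeeeef
  sorted[14] = geeeeeffgeeeeegf$
  sorted[15] = geeeeegf$geeeeeff
  sorted[16] = gf$geeeeeffgeeeee
sorted[8] = eegf$geeeeeffgeee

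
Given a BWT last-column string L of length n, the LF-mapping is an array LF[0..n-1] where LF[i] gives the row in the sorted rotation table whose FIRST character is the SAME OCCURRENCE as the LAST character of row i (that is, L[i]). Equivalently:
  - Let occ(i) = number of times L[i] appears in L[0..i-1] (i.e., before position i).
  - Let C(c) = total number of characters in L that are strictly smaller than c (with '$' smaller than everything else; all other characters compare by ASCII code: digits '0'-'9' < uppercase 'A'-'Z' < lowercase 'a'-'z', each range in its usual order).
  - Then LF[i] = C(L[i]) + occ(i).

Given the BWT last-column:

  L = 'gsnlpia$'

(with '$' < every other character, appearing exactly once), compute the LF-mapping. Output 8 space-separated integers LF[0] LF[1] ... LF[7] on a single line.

Answer: 2 7 5 4 6 3 1 0

Derivation:
Char counts: '$':1, 'a':1, 'g':1, 'i':1, 'l':1, 'n':1, 'p':1, 's':1
C (first-col start): C('$')=0, C('a')=1, C('g')=2, C('i')=3, C('l')=4, C('n')=5, C('p')=6, C('s')=7
L[0]='g': occ=0, LF[0]=C('g')+0=2+0=2
L[1]='s': occ=0, LF[1]=C('s')+0=7+0=7
L[2]='n': occ=0, LF[2]=C('n')+0=5+0=5
L[3]='l': occ=0, LF[3]=C('l')+0=4+0=4
L[4]='p': occ=0, LF[4]=C('p')+0=6+0=6
L[5]='i': occ=0, LF[5]=C('i')+0=3+0=3
L[6]='a': occ=0, LF[6]=C('a')+0=1+0=1
L[7]='$': occ=0, LF[7]=C('$')+0=0+0=0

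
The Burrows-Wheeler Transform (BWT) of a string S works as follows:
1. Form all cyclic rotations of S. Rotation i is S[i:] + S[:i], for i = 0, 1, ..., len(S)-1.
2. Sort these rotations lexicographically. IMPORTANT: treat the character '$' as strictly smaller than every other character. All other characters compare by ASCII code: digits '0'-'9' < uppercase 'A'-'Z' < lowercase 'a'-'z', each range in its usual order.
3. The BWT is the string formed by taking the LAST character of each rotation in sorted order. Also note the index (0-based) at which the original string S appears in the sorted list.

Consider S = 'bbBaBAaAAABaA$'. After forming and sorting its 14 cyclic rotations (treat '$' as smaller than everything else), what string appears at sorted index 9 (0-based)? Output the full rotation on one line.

All 14 rotations (rotation i = S[i:]+S[:i]):
  rot[0] = bbBaBAaAAABaA$
  rot[1] = bBaBAaAAABaA$b
  rot[2] = BaBAaAAABaA$bb
  rot[3] = aBAaAAABaA$bbB
  rot[4] = BAaAAABaA$bbBa
  rot[5] = AaAAABaA$bbBaB
  rot[6] = aAAABaA$bbBaBA
  rot[7] = AAABaA$bbBaBAa
  rot[8] = AABaA$bbBaBAaA
  rot[9] = ABaA$bbBaBAaAA
  rot[10] = BaA$bbBaBAaAAA
  rot[11] = aA$bbBaBAaAAAB
  rot[12] = A$bbBaBAaAAABa
  rot[13] = $bbBaBAaAAABaA
Sorted (with $ < everything):
  sorted[0] = $bbBaBAaAAABaA
  sorted[1] = A$bbBaBAaAAABa
  sorted[2] = AAABaA$bbBaBAa
  sorted[3] = AABaA$bbBaBAaA
  sorted[4] = ABaA$bbBaBAaAA
  sorted[5] = AaAAABaA$bbBaB
  sorted[6] = BAaAAABaA$bbBa
  sorted[7] = BaA$bbBaBAaAAA
  sorted[8] = BaBAaAAABaA$bb
  sorted[9] = aA$bbBaBAaAAAB
  sorted[10] = aAAABaA$bbBaBA
  sorted[11] = aBAaAAABaA$bbB
  sorted[12] = bBaBAaAAABaA$b
  sorted[13] = bbBaBAaAAABaA$
sorted[9] = aA$bbBaBAaAAAB

Answer: aA$bbBaBAaAAAB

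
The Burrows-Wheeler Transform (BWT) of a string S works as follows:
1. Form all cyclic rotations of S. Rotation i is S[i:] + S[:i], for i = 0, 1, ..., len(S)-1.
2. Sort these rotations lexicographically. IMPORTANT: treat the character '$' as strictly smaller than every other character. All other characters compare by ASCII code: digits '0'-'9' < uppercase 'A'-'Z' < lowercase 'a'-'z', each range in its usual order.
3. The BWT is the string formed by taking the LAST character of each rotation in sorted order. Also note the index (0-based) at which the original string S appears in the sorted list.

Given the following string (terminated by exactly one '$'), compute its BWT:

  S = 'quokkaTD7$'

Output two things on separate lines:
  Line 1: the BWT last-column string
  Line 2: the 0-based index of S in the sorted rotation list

All 10 rotations (rotation i = S[i:]+S[:i]):
  rot[0] = quokkaTD7$
  rot[1] = uokkaTD7$q
  rot[2] = okkaTD7$qu
  rot[3] = kkaTD7$quo
  rot[4] = kaTD7$quok
  rot[5] = aTD7$quokk
  rot[6] = TD7$quokka
  rot[7] = D7$quokkaT
  rot[8] = 7$quokkaTD
  rot[9] = $quokkaTD7
Sorted (with $ < everything):
  sorted[0] = $quokkaTD7  (last char: '7')
  sorted[1] = 7$quokkaTD  (last char: 'D')
  sorted[2] = D7$quokkaT  (last char: 'T')
  sorted[3] = TD7$quokka  (last char: 'a')
  sorted[4] = aTD7$quokk  (last char: 'k')
  sorted[5] = kaTD7$quok  (last char: 'k')
  sorted[6] = kkaTD7$quo  (last char: 'o')
  sorted[7] = okkaTD7$qu  (last char: 'u')
  sorted[8] = quokkaTD7$  (last char: '$')
  sorted[9] = uokkaTD7$q  (last char: 'q')
Last column: 7DTakkou$q
Original string S is at sorted index 8

Answer: 7DTakkou$q
8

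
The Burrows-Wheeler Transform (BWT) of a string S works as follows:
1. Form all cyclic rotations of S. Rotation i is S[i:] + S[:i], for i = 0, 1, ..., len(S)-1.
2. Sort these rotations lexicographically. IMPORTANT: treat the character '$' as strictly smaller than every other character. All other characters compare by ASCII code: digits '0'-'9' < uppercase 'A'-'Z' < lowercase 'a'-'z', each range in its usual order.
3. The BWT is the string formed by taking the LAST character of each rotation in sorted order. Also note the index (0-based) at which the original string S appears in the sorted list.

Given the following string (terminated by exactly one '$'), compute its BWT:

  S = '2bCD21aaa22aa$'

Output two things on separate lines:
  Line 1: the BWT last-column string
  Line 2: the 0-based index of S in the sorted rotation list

All 14 rotations (rotation i = S[i:]+S[:i]):
  rot[0] = 2bCD21aaa22aa$
  rot[1] = bCD21aaa22aa$2
  rot[2] = CD21aaa22aa$2b
  rot[3] = D21aaa22aa$2bC
  rot[4] = 21aaa22aa$2bCD
  rot[5] = 1aaa22aa$2bCD2
  rot[6] = aaa22aa$2bCD21
  rot[7] = aa22aa$2bCD21a
  rot[8] = a22aa$2bCD21aa
  rot[9] = 22aa$2bCD21aaa
  rot[10] = 2aa$2bCD21aaa2
  rot[11] = aa$2bCD21aaa22
  rot[12] = a$2bCD21aaa22a
  rot[13] = $2bCD21aaa22aa
Sorted (with $ < everything):
  sorted[0] = $2bCD21aaa22aa  (last char: 'a')
  sorted[1] = 1aaa22aa$2bCD2  (last char: '2')
  sorted[2] = 21aaa22aa$2bCD  (last char: 'D')
  sorted[3] = 22aa$2bCD21aaa  (last char: 'a')
  sorted[4] = 2aa$2bCD21aaa2  (last char: '2')
  sorted[5] = 2bCD21aaa22aa$  (last char: '$')
  sorted[6] = CD21aaa22aa$2b  (last char: 'b')
  sorted[7] = D21aaa22aa$2bC  (last char: 'C')
  sorted[8] = a$2bCD21aaa22a  (last char: 'a')
  sorted[9] = a22aa$2bCD21aa  (last char: 'a')
  sorted[10] = aa$2bCD21aaa22  (last char: '2')
  sorted[11] = aa22aa$2bCD21a  (last char: 'a')
  sorted[12] = aaa22aa$2bCD21  (last char: '1')
  sorted[13] = bCD21aaa22aa$2  (last char: '2')
Last column: a2Da2$bCaa2a12
Original string S is at sorted index 5

Answer: a2Da2$bCaa2a12
5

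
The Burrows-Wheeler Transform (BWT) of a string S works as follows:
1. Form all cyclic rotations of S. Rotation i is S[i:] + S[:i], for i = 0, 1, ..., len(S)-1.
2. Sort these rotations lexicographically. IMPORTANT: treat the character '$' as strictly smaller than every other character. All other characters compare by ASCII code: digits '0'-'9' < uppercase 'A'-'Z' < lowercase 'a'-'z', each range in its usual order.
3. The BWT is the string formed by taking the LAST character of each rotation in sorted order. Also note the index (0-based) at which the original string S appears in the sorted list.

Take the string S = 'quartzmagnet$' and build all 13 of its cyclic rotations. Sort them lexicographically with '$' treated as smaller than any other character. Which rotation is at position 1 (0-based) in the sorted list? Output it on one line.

All 13 rotations (rotation i = S[i:]+S[:i]):
  rot[0] = quartzmagnet$
  rot[1] = uartzmagnet$q
  rot[2] = artzmagnet$qu
  rot[3] = rtzmagnet$qua
  rot[4] = tzmagnet$quar
  rot[5] = zmagnet$quart
  rot[6] = magnet$quartz
  rot[7] = agnet$quartzm
  rot[8] = gnet$quartzma
  rot[9] = net$quartzmag
  rot[10] = et$quartzmagn
  rot[11] = t$quartzmagne
  rot[12] = $quartzmagnet
Sorted (with $ < everything):
  sorted[0] = $quartzmagnet
  sorted[1] = agnet$quartzm
  sorted[2] = artzmagnet$qu
  sorted[3] = et$quartzmagn
  sorted[4] = gnet$quartzma
  sorted[5] = magnet$quartz
  sorted[6] = net$quartzmag
  sorted[7] = quartzmagnet$
  sorted[8] = rtzmagnet$qua
  sorted[9] = t$quartzmagne
  sorted[10] = tzmagnet$quar
  sorted[11] = uartzmagnet$q
  sorted[12] = zmagnet$quart
sorted[1] = agnet$quartzm

Answer: agnet$quartzm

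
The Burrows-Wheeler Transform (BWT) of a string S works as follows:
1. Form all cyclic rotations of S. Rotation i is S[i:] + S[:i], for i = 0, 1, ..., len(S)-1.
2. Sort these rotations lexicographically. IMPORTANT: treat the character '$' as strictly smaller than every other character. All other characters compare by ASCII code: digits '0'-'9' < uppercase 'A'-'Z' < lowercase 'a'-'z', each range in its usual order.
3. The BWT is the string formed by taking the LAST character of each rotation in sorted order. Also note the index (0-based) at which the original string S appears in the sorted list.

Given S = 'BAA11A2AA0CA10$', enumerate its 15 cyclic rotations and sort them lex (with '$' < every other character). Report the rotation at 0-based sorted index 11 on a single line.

Answer: AA0CA10$BAA11A2

Derivation:
All 15 rotations (rotation i = S[i:]+S[:i]):
  rot[0] = BAA11A2AA0CA10$
  rot[1] = AA11A2AA0CA10$B
  rot[2] = A11A2AA0CA10$BA
  rot[3] = 11A2AA0CA10$BAA
  rot[4] = 1A2AA0CA10$BAA1
  rot[5] = A2AA0CA10$BAA11
  rot[6] = 2AA0CA10$BAA11A
  rot[7] = AA0CA10$BAA11A2
  rot[8] = A0CA10$BAA11A2A
  rot[9] = 0CA10$BAA11A2AA
  rot[10] = CA10$BAA11A2AA0
  rot[11] = A10$BAA11A2AA0C
  rot[12] = 10$BAA11A2AA0CA
  rot[13] = 0$BAA11A2AA0CA1
  rot[14] = $BAA11A2AA0CA10
Sorted (with $ < everything):
  sorted[0] = $BAA11A2AA0CA10
  sorted[1] = 0$BAA11A2AA0CA1
  sorted[2] = 0CA10$BAA11A2AA
  sorted[3] = 10$BAA11A2AA0CA
  sorted[4] = 11A2AA0CA10$BAA
  sorted[5] = 1A2AA0CA10$BAA1
  sorted[6] = 2AA0CA10$BAA11A
  sorted[7] = A0CA10$BAA11A2A
  sorted[8] = A10$BAA11A2AA0C
  sorted[9] = A11A2AA0CA10$BA
  sorted[10] = A2AA0CA10$BAA11
  sorted[11] = AA0CA10$BAA11A2
  sorted[12] = AA11A2AA0CA10$B
  sorted[13] = BAA11A2AA0CA10$
  sorted[14] = CA10$BAA11A2AA0
sorted[11] = AA0CA10$BAA11A2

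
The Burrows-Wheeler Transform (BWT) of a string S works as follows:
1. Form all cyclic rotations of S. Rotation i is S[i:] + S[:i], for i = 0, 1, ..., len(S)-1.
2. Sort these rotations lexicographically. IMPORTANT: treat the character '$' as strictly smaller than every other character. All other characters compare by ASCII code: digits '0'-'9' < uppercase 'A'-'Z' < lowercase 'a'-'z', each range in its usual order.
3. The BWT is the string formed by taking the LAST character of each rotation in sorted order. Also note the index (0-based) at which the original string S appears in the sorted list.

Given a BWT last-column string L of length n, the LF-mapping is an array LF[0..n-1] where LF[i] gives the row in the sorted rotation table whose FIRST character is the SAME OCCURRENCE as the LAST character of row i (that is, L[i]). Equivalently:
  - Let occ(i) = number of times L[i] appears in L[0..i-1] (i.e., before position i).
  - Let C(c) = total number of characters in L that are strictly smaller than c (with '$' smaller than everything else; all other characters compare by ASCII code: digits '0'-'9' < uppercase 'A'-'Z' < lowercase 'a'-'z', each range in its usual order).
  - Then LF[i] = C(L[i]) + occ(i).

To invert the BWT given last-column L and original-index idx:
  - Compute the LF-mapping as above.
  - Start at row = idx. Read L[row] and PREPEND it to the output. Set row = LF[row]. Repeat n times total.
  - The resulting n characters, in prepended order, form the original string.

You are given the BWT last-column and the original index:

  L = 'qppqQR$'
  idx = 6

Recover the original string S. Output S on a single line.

LF mapping: 5 3 4 6 1 2 0
Walk LF starting at row 6, prepending L[row]:
  step 1: row=6, L[6]='$', prepend. Next row=LF[6]=0
  step 2: row=0, L[0]='q', prepend. Next row=LF[0]=5
  step 3: row=5, L[5]='R', prepend. Next row=LF[5]=2
  step 4: row=2, L[2]='p', prepend. Next row=LF[2]=4
  step 5: row=4, L[4]='Q', prepend. Next row=LF[4]=1
  step 6: row=1, L[1]='p', prepend. Next row=LF[1]=3
  step 7: row=3, L[3]='q', prepend. Next row=LF[3]=6
Reversed output: qpQpRq$

Answer: qpQpRq$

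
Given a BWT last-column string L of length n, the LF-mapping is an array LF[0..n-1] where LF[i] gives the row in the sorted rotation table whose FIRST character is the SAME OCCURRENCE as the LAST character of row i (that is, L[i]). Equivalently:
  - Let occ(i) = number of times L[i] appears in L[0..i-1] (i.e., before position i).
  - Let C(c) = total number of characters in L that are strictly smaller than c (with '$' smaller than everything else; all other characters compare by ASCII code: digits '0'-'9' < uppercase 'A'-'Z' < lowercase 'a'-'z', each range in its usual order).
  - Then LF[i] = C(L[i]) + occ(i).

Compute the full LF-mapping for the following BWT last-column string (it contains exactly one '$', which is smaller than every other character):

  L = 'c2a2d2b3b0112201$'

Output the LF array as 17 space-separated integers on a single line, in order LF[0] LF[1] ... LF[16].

Answer: 15 6 12 7 16 8 13 11 14 1 3 4 9 10 2 5 0

Derivation:
Char counts: '$':1, '0':2, '1':3, '2':5, '3':1, 'a':1, 'b':2, 'c':1, 'd':1
C (first-col start): C('$')=0, C('0')=1, C('1')=3, C('2')=6, C('3')=11, C('a')=12, C('b')=13, C('c')=15, C('d')=16
L[0]='c': occ=0, LF[0]=C('c')+0=15+0=15
L[1]='2': occ=0, LF[1]=C('2')+0=6+0=6
L[2]='a': occ=0, LF[2]=C('a')+0=12+0=12
L[3]='2': occ=1, LF[3]=C('2')+1=6+1=7
L[4]='d': occ=0, LF[4]=C('d')+0=16+0=16
L[5]='2': occ=2, LF[5]=C('2')+2=6+2=8
L[6]='b': occ=0, LF[6]=C('b')+0=13+0=13
L[7]='3': occ=0, LF[7]=C('3')+0=11+0=11
L[8]='b': occ=1, LF[8]=C('b')+1=13+1=14
L[9]='0': occ=0, LF[9]=C('0')+0=1+0=1
L[10]='1': occ=0, LF[10]=C('1')+0=3+0=3
L[11]='1': occ=1, LF[11]=C('1')+1=3+1=4
L[12]='2': occ=3, LF[12]=C('2')+3=6+3=9
L[13]='2': occ=4, LF[13]=C('2')+4=6+4=10
L[14]='0': occ=1, LF[14]=C('0')+1=1+1=2
L[15]='1': occ=2, LF[15]=C('1')+2=3+2=5
L[16]='$': occ=0, LF[16]=C('$')+0=0+0=0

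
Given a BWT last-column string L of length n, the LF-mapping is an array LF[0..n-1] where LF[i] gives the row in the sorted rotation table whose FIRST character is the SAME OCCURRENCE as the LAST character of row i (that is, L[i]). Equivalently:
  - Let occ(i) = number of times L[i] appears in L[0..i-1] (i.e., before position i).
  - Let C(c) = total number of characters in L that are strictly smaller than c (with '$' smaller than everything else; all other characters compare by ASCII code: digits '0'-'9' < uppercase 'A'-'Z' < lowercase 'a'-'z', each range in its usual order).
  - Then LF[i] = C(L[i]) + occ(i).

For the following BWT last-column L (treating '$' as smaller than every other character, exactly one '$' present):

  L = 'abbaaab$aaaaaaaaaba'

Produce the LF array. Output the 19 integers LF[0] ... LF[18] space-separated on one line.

Char counts: '$':1, 'a':14, 'b':4
C (first-col start): C('$')=0, C('a')=1, C('b')=15
L[0]='a': occ=0, LF[0]=C('a')+0=1+0=1
L[1]='b': occ=0, LF[1]=C('b')+0=15+0=15
L[2]='b': occ=1, LF[2]=C('b')+1=15+1=16
L[3]='a': occ=1, LF[3]=C('a')+1=1+1=2
L[4]='a': occ=2, LF[4]=C('a')+2=1+2=3
L[5]='a': occ=3, LF[5]=C('a')+3=1+3=4
L[6]='b': occ=2, LF[6]=C('b')+2=15+2=17
L[7]='$': occ=0, LF[7]=C('$')+0=0+0=0
L[8]='a': occ=4, LF[8]=C('a')+4=1+4=5
L[9]='a': occ=5, LF[9]=C('a')+5=1+5=6
L[10]='a': occ=6, LF[10]=C('a')+6=1+6=7
L[11]='a': occ=7, LF[11]=C('a')+7=1+7=8
L[12]='a': occ=8, LF[12]=C('a')+8=1+8=9
L[13]='a': occ=9, LF[13]=C('a')+9=1+9=10
L[14]='a': occ=10, LF[14]=C('a')+10=1+10=11
L[15]='a': occ=11, LF[15]=C('a')+11=1+11=12
L[16]='a': occ=12, LF[16]=C('a')+12=1+12=13
L[17]='b': occ=3, LF[17]=C('b')+3=15+3=18
L[18]='a': occ=13, LF[18]=C('a')+13=1+13=14

Answer: 1 15 16 2 3 4 17 0 5 6 7 8 9 10 11 12 13 18 14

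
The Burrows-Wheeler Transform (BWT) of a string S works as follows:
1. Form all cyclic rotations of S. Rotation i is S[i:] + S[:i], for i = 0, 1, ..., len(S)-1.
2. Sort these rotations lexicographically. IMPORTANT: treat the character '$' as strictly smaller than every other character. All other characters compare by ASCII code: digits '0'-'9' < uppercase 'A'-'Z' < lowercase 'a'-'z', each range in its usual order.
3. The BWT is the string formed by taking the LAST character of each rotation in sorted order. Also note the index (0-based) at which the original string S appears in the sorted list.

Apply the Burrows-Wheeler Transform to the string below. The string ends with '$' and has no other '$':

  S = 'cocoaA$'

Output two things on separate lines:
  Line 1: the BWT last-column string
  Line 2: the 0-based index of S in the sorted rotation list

All 7 rotations (rotation i = S[i:]+S[:i]):
  rot[0] = cocoaA$
  rot[1] = ocoaA$c
  rot[2] = coaA$co
  rot[3] = oaA$coc
  rot[4] = aA$coco
  rot[5] = A$cocoa
  rot[6] = $cocoaA
Sorted (with $ < everything):
  sorted[0] = $cocoaA  (last char: 'A')
  sorted[1] = A$cocoa  (last char: 'a')
  sorted[2] = aA$coco  (last char: 'o')
  sorted[3] = coaA$co  (last char: 'o')
  sorted[4] = cocoaA$  (last char: '$')
  sorted[5] = oaA$coc  (last char: 'c')
  sorted[6] = ocoaA$c  (last char: 'c')
Last column: Aaoo$cc
Original string S is at sorted index 4

Answer: Aaoo$cc
4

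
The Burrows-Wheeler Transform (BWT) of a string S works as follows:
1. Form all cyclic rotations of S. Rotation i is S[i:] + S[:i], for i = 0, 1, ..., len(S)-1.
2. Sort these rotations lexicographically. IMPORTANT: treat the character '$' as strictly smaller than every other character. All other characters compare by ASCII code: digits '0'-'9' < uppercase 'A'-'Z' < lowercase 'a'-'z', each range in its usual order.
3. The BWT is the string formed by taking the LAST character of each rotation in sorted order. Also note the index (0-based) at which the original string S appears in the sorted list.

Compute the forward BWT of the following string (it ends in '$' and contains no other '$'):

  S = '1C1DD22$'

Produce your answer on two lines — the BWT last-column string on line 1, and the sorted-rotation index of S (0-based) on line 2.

All 8 rotations (rotation i = S[i:]+S[:i]):
  rot[0] = 1C1DD22$
  rot[1] = C1DD22$1
  rot[2] = 1DD22$1C
  rot[3] = DD22$1C1
  rot[4] = D22$1C1D
  rot[5] = 22$1C1DD
  rot[6] = 2$1C1DD2
  rot[7] = $1C1DD22
Sorted (with $ < everything):
  sorted[0] = $1C1DD22  (last char: '2')
  sorted[1] = 1C1DD22$  (last char: '$')
  sorted[2] = 1DD22$1C  (last char: 'C')
  sorted[3] = 2$1C1DD2  (last char: '2')
  sorted[4] = 22$1C1DD  (last char: 'D')
  sorted[5] = C1DD22$1  (last char: '1')
  sorted[6] = D22$1C1D  (last char: 'D')
  sorted[7] = DD22$1C1  (last char: '1')
Last column: 2$C2D1D1
Original string S is at sorted index 1

Answer: 2$C2D1D1
1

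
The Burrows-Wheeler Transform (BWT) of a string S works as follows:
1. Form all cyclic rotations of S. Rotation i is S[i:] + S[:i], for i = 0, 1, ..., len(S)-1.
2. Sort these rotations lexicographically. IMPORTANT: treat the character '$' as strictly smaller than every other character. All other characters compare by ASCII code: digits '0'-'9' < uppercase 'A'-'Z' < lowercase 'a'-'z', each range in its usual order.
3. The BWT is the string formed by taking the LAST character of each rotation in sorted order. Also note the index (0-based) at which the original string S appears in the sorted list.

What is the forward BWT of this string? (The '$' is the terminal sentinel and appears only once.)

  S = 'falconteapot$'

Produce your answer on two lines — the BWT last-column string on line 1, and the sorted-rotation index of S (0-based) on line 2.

Answer: tfelt$aocpaon
5

Derivation:
All 13 rotations (rotation i = S[i:]+S[:i]):
  rot[0] = falconteapot$
  rot[1] = alconteapot$f
  rot[2] = lconteapot$fa
  rot[3] = conteapot$fal
  rot[4] = onteapot$falc
  rot[5] = nteapot$falco
  rot[6] = teapot$falcon
  rot[7] = eapot$falcont
  rot[8] = apot$falconte
  rot[9] = pot$falcontea
  rot[10] = ot$falconteap
  rot[11] = t$falconteapo
  rot[12] = $falconteapot
Sorted (with $ < everything):
  sorted[0] = $falconteapot  (last char: 't')
  sorted[1] = alconteapot$f  (last char: 'f')
  sorted[2] = apot$falconte  (last char: 'e')
  sorted[3] = conteapot$fal  (last char: 'l')
  sorted[4] = eapot$falcont  (last char: 't')
  sorted[5] = falconteapot$  (last char: '$')
  sorted[6] = lconteapot$fa  (last char: 'a')
  sorted[7] = nteapot$falco  (last char: 'o')
  sorted[8] = onteapot$falc  (last char: 'c')
  sorted[9] = ot$falconteap  (last char: 'p')
  sorted[10] = pot$falcontea  (last char: 'a')
  sorted[11] = t$falconteapo  (last char: 'o')
  sorted[12] = teapot$falcon  (last char: 'n')
Last column: tfelt$aocpaon
Original string S is at sorted index 5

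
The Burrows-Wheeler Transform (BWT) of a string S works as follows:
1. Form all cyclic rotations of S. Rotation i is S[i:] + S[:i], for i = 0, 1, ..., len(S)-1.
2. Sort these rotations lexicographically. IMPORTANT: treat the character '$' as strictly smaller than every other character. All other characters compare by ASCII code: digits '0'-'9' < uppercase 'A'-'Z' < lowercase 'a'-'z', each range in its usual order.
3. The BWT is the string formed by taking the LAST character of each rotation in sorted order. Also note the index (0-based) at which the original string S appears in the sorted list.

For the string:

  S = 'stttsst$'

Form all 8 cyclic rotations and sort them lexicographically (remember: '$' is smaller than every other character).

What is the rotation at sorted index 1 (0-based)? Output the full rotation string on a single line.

All 8 rotations (rotation i = S[i:]+S[:i]):
  rot[0] = stttsst$
  rot[1] = tttsst$s
  rot[2] = ttsst$st
  rot[3] = tsst$stt
  rot[4] = sst$sttt
  rot[5] = st$sttts
  rot[6] = t$stttss
  rot[7] = $stttsst
Sorted (with $ < everything):
  sorted[0] = $stttsst
  sorted[1] = sst$sttt
  sorted[2] = st$sttts
  sorted[3] = stttsst$
  sorted[4] = t$stttss
  sorted[5] = tsst$stt
  sorted[6] = ttsst$st
  sorted[7] = tttsst$s
sorted[1] = sst$sttt

Answer: sst$sttt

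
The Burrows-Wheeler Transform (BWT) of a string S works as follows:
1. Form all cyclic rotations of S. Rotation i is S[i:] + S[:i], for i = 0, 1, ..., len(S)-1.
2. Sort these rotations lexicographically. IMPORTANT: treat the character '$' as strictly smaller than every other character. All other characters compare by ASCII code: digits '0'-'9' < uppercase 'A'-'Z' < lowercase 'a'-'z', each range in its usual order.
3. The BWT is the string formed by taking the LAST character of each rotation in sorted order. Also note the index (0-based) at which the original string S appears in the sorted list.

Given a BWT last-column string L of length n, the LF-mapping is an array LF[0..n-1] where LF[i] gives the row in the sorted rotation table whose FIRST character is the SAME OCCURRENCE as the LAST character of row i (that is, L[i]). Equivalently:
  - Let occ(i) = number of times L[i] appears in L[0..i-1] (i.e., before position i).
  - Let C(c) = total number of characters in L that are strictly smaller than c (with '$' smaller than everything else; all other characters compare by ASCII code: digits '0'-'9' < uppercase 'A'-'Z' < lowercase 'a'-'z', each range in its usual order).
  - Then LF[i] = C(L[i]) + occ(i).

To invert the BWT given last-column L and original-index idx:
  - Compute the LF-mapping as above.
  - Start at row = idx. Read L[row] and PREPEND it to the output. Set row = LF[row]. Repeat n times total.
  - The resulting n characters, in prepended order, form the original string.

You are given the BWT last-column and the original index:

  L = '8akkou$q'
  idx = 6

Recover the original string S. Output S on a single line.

Answer: quokka8$

Derivation:
LF mapping: 1 2 3 4 5 7 0 6
Walk LF starting at row 6, prepending L[row]:
  step 1: row=6, L[6]='$', prepend. Next row=LF[6]=0
  step 2: row=0, L[0]='8', prepend. Next row=LF[0]=1
  step 3: row=1, L[1]='a', prepend. Next row=LF[1]=2
  step 4: row=2, L[2]='k', prepend. Next row=LF[2]=3
  step 5: row=3, L[3]='k', prepend. Next row=LF[3]=4
  step 6: row=4, L[4]='o', prepend. Next row=LF[4]=5
  step 7: row=5, L[5]='u', prepend. Next row=LF[5]=7
  step 8: row=7, L[7]='q', prepend. Next row=LF[7]=6
Reversed output: quokka8$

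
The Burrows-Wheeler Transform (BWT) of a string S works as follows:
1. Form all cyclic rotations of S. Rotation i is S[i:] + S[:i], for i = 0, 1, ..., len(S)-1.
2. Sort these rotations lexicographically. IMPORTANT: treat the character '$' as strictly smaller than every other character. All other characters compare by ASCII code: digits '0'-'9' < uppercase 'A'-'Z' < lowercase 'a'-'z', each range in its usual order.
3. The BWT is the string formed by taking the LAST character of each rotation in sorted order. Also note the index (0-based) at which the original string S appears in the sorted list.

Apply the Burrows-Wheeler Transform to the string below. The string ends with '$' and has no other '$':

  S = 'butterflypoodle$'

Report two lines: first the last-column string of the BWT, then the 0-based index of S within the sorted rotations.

All 16 rotations (rotation i = S[i:]+S[:i]):
  rot[0] = butterflypoodle$
  rot[1] = utterflypoodle$b
  rot[2] = tterflypoodle$bu
  rot[3] = terflypoodle$but
  rot[4] = erflypoodle$butt
  rot[5] = rflypoodle$butte
  rot[6] = flypoodle$butter
  rot[7] = lypoodle$butterf
  rot[8] = ypoodle$butterfl
  rot[9] = poodle$butterfly
  rot[10] = oodle$butterflyp
  rot[11] = odle$butterflypo
  rot[12] = dle$butterflypoo
  rot[13] = le$butterflypood
  rot[14] = e$butterflypoodl
  rot[15] = $butterflypoodle
Sorted (with $ < everything):
  sorted[0] = $butterflypoodle  (last char: 'e')
  sorted[1] = butterflypoodle$  (last char: '$')
  sorted[2] = dle$butterflypoo  (last char: 'o')
  sorted[3] = e$butterflypoodl  (last char: 'l')
  sorted[4] = erflypoodle$butt  (last char: 't')
  sorted[5] = flypoodle$butter  (last char: 'r')
  sorted[6] = le$butterflypood  (last char: 'd')
  sorted[7] = lypoodle$butterf  (last char: 'f')
  sorted[8] = odle$butterflypo  (last char: 'o')
  sorted[9] = oodle$butterflyp  (last char: 'p')
  sorted[10] = poodle$butterfly  (last char: 'y')
  sorted[11] = rflypoodle$butte  (last char: 'e')
  sorted[12] = terflypoodle$but  (last char: 't')
  sorted[13] = tterflypoodle$bu  (last char: 'u')
  sorted[14] = utterflypoodle$b  (last char: 'b')
  sorted[15] = ypoodle$butterfl  (last char: 'l')
Last column: e$oltrdfopyetubl
Original string S is at sorted index 1

Answer: e$oltrdfopyetubl
1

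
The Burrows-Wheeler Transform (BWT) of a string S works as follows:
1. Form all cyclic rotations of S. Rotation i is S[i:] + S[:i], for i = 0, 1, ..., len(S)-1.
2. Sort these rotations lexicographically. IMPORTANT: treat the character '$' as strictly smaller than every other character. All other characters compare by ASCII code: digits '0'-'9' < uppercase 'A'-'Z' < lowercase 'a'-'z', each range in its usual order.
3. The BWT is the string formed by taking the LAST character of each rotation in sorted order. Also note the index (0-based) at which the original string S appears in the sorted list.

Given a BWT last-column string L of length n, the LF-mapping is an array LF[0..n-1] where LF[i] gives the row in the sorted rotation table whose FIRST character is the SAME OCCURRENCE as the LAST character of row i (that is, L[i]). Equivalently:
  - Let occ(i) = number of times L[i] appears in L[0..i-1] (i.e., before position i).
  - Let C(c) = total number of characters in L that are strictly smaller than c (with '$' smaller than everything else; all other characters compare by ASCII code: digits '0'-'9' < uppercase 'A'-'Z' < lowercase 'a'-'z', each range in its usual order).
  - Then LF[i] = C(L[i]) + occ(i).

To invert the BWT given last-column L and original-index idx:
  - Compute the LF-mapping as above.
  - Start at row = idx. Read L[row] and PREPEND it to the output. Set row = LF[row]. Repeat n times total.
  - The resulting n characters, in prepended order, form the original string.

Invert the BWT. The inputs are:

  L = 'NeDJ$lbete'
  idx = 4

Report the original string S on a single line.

Answer: beetleDJN$

Derivation:
LF mapping: 3 5 1 2 0 8 4 6 9 7
Walk LF starting at row 4, prepending L[row]:
  step 1: row=4, L[4]='$', prepend. Next row=LF[4]=0
  step 2: row=0, L[0]='N', prepend. Next row=LF[0]=3
  step 3: row=3, L[3]='J', prepend. Next row=LF[3]=2
  step 4: row=2, L[2]='D', prepend. Next row=LF[2]=1
  step 5: row=1, L[1]='e', prepend. Next row=LF[1]=5
  step 6: row=5, L[5]='l', prepend. Next row=LF[5]=8
  step 7: row=8, L[8]='t', prepend. Next row=LF[8]=9
  step 8: row=9, L[9]='e', prepend. Next row=LF[9]=7
  step 9: row=7, L[7]='e', prepend. Next row=LF[7]=6
  step 10: row=6, L[6]='b', prepend. Next row=LF[6]=4
Reversed output: beetleDJN$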